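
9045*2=18090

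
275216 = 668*412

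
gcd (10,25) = 5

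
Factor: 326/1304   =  2^( - 2) = 1/4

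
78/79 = 78/79 = 0.99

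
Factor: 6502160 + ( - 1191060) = 5311100 = 2^2*5^2*173^1*307^1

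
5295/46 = 115 +5/46 = 115.11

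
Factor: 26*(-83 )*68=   -  146744 =- 2^3*13^1*17^1*83^1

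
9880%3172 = 364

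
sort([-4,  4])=[ - 4,4]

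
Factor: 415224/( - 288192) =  - 219/152 = -  2^( - 3 )*3^1 * 19^( - 1 ) * 73^1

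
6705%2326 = 2053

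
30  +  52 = 82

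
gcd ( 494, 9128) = 2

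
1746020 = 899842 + 846178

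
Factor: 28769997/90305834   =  2^( - 1)*3^1*1069^1*8971^1*45152917^( - 1)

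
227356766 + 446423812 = 673780578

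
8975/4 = 8975/4 = 2243.75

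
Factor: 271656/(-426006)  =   - 2^2*3^( - 1)*11^1*23^ ( - 1)= - 44/69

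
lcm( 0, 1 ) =0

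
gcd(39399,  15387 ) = 69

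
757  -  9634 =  -8877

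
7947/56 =7947/56=141.91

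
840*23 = 19320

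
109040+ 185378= 294418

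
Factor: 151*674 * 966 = 2^2*3^1*7^1 *23^1*151^1*337^1 = 98313684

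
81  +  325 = 406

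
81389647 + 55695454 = 137085101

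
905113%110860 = 18233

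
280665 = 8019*35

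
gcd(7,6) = 1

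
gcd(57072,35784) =24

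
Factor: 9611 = 7^1*1373^1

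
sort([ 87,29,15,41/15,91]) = [ 41/15,15,29, 87,91] 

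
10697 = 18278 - 7581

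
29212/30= 973 + 11/15=   973.73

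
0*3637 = 0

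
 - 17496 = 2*( - 8748 )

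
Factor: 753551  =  47^1*16033^1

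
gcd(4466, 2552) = 638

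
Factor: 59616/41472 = 2^(-4)*  23^1 = 23/16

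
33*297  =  9801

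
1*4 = 4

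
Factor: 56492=2^2*29^1*487^1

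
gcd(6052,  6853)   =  89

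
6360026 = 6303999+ 56027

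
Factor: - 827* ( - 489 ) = 404403 =3^1*163^1* 827^1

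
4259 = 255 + 4004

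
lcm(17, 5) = 85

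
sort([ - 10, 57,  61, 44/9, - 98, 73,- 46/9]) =[ - 98, - 10, - 46/9, 44/9,57, 61,73]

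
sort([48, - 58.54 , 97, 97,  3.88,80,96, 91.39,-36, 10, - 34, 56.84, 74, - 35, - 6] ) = [ - 58.54, - 36, - 35, - 34, - 6,3.88,10, 48, 56.84,74, 80,91.39,96, 97, 97 ] 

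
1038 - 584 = 454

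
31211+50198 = 81409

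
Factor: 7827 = 3^1*2609^1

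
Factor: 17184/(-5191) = -2^5*3^1*29^( - 1) =- 96/29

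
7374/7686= 1229/1281 = 0.96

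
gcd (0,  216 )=216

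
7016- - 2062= 9078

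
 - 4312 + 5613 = 1301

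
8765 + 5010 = 13775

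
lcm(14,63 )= 126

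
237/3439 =237/3439 = 0.07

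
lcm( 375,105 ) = 2625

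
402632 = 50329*8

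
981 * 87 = 85347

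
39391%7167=3556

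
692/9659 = 692/9659 = 0.07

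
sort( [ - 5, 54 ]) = [  -  5,54] 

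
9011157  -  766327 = 8244830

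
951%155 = 21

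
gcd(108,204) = 12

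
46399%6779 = 5725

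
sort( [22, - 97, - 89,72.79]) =[ - 97, - 89, 22, 72.79 ]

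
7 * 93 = 651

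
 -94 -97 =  - 191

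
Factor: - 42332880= - 2^4 *3^1*5^1 * 23^1 *7669^1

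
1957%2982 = 1957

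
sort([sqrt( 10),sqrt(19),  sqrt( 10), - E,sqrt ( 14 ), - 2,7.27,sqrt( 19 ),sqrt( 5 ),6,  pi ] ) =[-E, - 2,sqrt(5),pi, sqrt(10), sqrt( 10),sqrt( 14 ),sqrt( 19),sqrt( 19), 6,7.27 ] 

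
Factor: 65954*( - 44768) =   -  2952628672 = - 2^6*7^2 *673^1*1399^1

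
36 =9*4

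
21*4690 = 98490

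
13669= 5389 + 8280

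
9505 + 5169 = 14674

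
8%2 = 0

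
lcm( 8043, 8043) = 8043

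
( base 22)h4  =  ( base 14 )1d0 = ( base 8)572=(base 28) de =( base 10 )378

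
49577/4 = 12394 + 1/4 = 12394.25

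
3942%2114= 1828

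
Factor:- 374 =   -  2^1*11^1 * 17^1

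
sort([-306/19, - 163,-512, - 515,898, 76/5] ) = [  -  515,- 512, - 163, -306/19,76/5, 898]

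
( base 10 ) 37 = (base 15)27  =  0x25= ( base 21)1g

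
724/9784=181/2446= 0.07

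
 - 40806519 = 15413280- 56219799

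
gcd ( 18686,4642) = 2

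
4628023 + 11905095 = 16533118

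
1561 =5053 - 3492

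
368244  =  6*61374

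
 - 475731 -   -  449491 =- 26240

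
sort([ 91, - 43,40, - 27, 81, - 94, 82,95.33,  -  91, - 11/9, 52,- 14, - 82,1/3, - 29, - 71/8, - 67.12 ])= [  -  94, - 91,- 82, - 67.12, - 43, - 29, - 27, - 14,-71/8, - 11/9,  1/3,40,52, 81,82,91, 95.33] 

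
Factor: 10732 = 2^2*2683^1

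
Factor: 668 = 2^2*167^1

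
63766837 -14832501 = 48934336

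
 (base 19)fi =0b100101111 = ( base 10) 303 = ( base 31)9o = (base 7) 612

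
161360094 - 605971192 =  - 444611098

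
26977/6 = 26977/6=4496.17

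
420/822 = 70/137  =  0.51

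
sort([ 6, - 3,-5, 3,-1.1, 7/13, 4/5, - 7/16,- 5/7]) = [ - 5, - 3,-1.1, - 5/7, - 7/16 , 7/13,4/5, 3, 6] 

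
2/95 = 2/95= 0.02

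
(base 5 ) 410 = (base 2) 1101001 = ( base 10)105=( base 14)77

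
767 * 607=465569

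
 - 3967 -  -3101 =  - 866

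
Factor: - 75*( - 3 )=3^2*5^2 = 225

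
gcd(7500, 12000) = 1500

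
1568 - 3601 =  - 2033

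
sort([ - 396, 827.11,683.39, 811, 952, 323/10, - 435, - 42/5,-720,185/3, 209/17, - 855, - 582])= [ - 855, - 720, - 582, - 435, - 396, - 42/5 , 209/17, 323/10,185/3, 683.39, 811,827.11, 952] 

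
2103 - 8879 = -6776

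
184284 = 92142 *2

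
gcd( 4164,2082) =2082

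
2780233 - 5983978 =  - 3203745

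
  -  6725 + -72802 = -79527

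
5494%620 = 534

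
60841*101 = 6144941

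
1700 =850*2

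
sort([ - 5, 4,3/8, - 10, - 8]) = [- 10, - 8, - 5,3/8,4 ]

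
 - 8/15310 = -4/7655  =  - 0.00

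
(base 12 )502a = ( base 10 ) 8674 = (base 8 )20742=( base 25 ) DLO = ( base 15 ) 2884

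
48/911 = 48/911 = 0.05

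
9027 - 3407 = 5620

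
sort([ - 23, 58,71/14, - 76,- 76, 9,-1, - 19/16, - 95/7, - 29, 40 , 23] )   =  [ - 76  , - 76, - 29, - 23, - 95/7,-19/16, - 1, 71/14, 9,23, 40, 58] 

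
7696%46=14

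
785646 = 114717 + 670929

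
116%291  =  116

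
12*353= 4236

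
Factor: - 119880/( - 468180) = 74/289 = 2^1*17^( - 2 )*37^1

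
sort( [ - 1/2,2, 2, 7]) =[  -  1/2,2,2,  7]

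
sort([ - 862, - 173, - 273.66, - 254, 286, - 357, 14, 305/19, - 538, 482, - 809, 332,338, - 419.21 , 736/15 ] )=[ - 862, - 809,  -  538,-419.21, - 357, - 273.66, -254 , - 173, 14,305/19, 736/15, 286,  332,  338, 482]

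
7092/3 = 2364  =  2364.00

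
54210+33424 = 87634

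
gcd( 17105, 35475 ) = 55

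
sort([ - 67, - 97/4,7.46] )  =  [ - 67, -97/4,7.46 ]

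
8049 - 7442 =607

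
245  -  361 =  - 116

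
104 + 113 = 217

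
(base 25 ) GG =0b110100000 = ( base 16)1a0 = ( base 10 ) 416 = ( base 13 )260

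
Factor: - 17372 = -2^2*43^1*101^1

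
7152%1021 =5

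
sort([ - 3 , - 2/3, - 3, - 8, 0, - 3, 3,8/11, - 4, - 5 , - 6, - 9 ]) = [ - 9, - 8, - 6,  -  5, -4, - 3, - 3, - 3 , - 2/3,0, 8/11,  3]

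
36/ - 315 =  - 4/35=   - 0.11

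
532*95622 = 50870904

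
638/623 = 1 + 15/623 = 1.02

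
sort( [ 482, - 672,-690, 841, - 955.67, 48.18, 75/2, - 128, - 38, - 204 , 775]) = [-955.67, - 690,-672, - 204, - 128, - 38 , 75/2,48.18, 482, 775,  841]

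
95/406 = 95/406 = 0.23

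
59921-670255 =-610334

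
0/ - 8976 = 0/1 = - 0.00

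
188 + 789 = 977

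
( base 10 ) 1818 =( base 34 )1JG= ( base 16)71A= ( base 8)3432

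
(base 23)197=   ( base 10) 743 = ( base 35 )L8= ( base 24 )16n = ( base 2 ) 1011100111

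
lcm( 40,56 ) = 280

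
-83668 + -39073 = -122741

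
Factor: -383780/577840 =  - 619/932 = - 2^ ( - 2)*233^( - 1 ) * 619^1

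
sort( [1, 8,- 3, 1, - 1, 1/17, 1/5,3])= [-3,-1, 1/17, 1/5, 1,1, 3, 8 ] 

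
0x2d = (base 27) 1I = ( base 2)101101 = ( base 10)45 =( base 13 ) 36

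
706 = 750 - 44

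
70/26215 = 2/749 = 0.00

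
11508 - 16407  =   -4899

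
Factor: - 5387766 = -2^1*3^1 * 443^1* 2027^1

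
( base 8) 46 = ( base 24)1E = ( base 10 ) 38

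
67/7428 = 67/7428= 0.01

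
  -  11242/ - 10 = 1124  +  1/5 = 1124.20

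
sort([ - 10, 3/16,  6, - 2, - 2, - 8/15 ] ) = [ - 10, - 2, - 2,-8/15 , 3/16, 6]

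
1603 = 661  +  942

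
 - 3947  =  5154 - 9101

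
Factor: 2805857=389^1* 7213^1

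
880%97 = 7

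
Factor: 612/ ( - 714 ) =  - 6/7 = - 2^1*3^1*7^( - 1) 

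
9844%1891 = 389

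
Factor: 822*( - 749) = - 615678 = -2^1 * 3^1*7^1*107^1*137^1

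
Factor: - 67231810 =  - 2^1*5^1*6723181^1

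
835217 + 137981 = 973198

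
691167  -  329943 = 361224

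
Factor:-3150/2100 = -2^( - 1)*3^1= - 3/2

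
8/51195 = 8/51195 = 0.00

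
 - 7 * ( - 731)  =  5117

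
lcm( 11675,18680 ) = 93400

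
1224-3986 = - 2762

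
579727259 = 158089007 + 421638252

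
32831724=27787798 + 5043926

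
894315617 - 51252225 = 843063392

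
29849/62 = 29849/62 = 481.44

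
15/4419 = 5/1473 = 0.00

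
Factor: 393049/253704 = 409/264 = 2^ ( - 3) * 3^ (- 1)*11^( - 1)* 409^1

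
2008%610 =178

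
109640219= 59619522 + 50020697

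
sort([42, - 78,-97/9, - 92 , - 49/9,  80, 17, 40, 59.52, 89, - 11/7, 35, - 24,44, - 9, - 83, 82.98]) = [- 92, - 83 ,- 78, - 24,  -  97/9,-9,-49/9, - 11/7, 17  ,  35 , 40, 42,44, 59.52, 80, 82.98, 89]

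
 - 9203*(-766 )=7049498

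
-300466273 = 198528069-498994342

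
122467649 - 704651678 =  - 582184029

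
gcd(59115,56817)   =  3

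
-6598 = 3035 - 9633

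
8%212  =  8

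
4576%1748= 1080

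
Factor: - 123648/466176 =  - 7^1*23^1*607^(-1 )=- 161/607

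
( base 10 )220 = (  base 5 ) 1340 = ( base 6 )1004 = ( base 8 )334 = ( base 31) 73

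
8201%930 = 761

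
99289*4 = 397156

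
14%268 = 14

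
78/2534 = 39/1267 = 0.03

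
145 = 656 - 511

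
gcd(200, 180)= 20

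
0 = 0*5069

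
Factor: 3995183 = 3995183^1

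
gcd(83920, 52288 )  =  16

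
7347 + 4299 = 11646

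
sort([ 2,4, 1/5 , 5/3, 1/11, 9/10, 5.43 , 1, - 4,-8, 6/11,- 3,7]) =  [ - 8, - 4, - 3,  1/11 , 1/5, 6/11 , 9/10,1, 5/3 , 2,4,  5.43, 7] 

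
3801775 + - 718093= 3083682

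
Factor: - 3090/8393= - 2^1*3^1*5^1 *7^( - 1 )*11^( - 1)*103^1 * 109^( - 1)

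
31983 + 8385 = 40368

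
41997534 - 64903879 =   -  22906345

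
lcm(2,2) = 2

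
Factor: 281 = 281^1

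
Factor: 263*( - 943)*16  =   - 3968144 = - 2^4*23^1*41^1* 263^1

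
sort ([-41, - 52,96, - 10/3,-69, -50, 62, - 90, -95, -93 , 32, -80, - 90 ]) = [ - 95, - 93, - 90,  -  90, - 80, -69, - 52, - 50,-41 ,-10/3 , 32,62, 96]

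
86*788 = 67768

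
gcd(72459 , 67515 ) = 3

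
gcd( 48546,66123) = 837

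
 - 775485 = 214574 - 990059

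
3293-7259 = -3966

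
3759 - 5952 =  - 2193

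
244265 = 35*6979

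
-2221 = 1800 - 4021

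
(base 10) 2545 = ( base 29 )30M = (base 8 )4761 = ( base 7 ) 10264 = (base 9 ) 3437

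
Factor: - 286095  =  - 3^1*5^1*19073^1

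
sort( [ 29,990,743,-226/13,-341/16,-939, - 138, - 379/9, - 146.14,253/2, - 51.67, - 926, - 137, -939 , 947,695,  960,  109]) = [ - 939,-939,-926 , - 146.14, -138,  -  137, - 51.67, - 379/9,-341/16,-226/13,  29 , 109 , 253/2 , 695, 743, 947,960,990] 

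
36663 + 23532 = 60195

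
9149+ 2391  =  11540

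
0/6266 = 0 = 0.00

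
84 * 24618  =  2067912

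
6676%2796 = 1084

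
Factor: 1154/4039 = 2^1  *7^( - 1)  =  2/7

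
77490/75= 5166/5 = 1033.20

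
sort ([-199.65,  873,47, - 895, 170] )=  [ - 895,-199.65, 47,170,873 ] 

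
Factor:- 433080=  - 2^3*3^3*5^1*401^1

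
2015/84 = 2015/84 = 23.99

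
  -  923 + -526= -1449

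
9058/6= 1509 + 2/3 = 1509.67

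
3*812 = 2436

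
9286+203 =9489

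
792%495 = 297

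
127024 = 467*272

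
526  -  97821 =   -  97295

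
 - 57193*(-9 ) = 514737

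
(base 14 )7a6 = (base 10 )1518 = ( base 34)1am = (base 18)4c6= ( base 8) 2756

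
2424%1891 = 533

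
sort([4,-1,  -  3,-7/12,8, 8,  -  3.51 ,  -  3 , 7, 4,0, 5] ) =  [ - 3.51, - 3,  -  3 ,- 1  ,-7/12,0, 4,4, 5, 7,8 , 8]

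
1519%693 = 133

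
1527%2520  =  1527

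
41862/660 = 63 + 47/110 = 63.43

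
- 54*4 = -216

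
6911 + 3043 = 9954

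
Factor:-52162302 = - 2^1*3^1 *383^1 * 22699^1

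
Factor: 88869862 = 2^1*29^1*229^1 * 6691^1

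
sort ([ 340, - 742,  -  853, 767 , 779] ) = [ - 853 , - 742 , 340 , 767  ,  779]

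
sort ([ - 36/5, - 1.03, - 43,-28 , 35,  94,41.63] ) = [ - 43,-28, - 36/5,  -  1.03,35,41.63,  94] 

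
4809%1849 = 1111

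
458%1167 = 458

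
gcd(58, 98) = 2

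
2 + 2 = 4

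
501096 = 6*83516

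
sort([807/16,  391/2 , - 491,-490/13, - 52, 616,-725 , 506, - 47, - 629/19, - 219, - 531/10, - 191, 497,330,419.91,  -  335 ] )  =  [ - 725, - 491, - 335,  -  219, - 191, - 531/10,  -  52, - 47,-490/13, - 629/19,807/16,391/2, 330,419.91,497,506, 616 ] 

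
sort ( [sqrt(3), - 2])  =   [- 2,sqrt( 3)] 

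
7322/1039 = 7322/1039 = 7.05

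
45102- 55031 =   -  9929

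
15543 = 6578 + 8965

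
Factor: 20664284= 2^2*5166071^1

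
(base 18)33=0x39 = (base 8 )71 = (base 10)57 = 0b111001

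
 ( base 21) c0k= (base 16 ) 14C0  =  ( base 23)A0M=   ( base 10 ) 5312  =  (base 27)77k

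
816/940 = 204/235 = 0.87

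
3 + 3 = 6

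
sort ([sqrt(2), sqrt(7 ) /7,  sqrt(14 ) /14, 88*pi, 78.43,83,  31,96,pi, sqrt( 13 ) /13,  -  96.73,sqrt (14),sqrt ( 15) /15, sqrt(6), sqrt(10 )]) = [ - 96.73,sqrt( 15)/15,sqrt(14 ) /14,  sqrt( 13 ) /13, sqrt( 7 )/7,  sqrt(2), sqrt(6) , pi, sqrt(10), sqrt(14), 31, 78.43,83, 96,88*pi ] 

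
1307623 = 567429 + 740194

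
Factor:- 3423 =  - 3^1*7^1*163^1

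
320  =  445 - 125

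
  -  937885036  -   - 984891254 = 47006218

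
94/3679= 94/3679 =0.03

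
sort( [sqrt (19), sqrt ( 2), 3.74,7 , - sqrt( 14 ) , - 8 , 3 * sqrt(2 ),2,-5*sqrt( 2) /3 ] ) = [ - 8, - sqrt(14 ), - 5 *sqrt( 2 )/3 , sqrt(2 ), 2, 3.74,  3*sqrt ( 2 ),sqrt( 19 ),7 ] 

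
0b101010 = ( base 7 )60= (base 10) 42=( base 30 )1C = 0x2A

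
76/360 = 19/90 = 0.21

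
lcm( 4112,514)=4112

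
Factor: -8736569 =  - 29^1*419^1*719^1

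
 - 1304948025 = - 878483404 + -426464621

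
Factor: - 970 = - 2^1  *5^1*97^1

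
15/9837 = 5/3279 = 0.00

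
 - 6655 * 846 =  -5630130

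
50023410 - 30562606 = 19460804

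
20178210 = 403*50070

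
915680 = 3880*236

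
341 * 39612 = 13507692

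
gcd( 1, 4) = 1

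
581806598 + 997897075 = 1579703673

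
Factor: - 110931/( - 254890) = 309/710 = 2^( - 1 )*3^1*5^( - 1 )*71^(-1 ) * 103^1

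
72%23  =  3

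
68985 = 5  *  13797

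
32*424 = 13568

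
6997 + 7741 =14738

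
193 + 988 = 1181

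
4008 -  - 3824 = 7832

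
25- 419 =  - 394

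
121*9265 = 1121065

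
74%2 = 0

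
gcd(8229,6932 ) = 1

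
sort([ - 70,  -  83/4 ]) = [ - 70, -83/4 ] 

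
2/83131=2/83131 = 0.00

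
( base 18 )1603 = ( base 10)7779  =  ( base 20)J8J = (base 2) 1111001100011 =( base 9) 11603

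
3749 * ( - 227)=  -851023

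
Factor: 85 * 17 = 1445 = 5^1*17^2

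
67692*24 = 1624608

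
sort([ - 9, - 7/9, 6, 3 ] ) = [ - 9, - 7/9,3, 6 ]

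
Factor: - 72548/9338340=  -  3^( - 1 )*5^( - 1)*7^1*11^(  -  1)*2591^1*14149^(- 1)= - 18137/2334585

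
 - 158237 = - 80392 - 77845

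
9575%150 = 125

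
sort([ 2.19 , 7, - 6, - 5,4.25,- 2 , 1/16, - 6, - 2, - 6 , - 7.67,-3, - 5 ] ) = [ - 7.67, - 6, - 6, - 6, - 5, - 5, -3 , -2, - 2, 1/16,  2.19,4.25  ,  7]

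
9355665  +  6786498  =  16142163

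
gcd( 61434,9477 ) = 9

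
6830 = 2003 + 4827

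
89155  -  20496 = 68659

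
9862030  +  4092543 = 13954573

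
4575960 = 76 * 60210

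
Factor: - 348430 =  - 2^1*5^1*34843^1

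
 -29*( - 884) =25636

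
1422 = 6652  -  5230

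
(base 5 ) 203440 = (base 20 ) GH5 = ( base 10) 6745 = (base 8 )15131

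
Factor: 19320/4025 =2^3*3^1 * 5^(-1 )  =  24/5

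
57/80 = 57/80 = 0.71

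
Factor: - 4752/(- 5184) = 2^ ( - 2 )*3^(-1 ) * 11^1 = 11/12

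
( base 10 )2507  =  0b100111001011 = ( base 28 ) 35f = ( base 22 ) 53l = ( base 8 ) 4713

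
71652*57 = 4084164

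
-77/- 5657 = 77/5657 =0.01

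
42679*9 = 384111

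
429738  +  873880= 1303618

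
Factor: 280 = 2^3*5^1 * 7^1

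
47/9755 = 47/9755 = 0.00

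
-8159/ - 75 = 108 + 59/75=   108.79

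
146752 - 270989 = - 124237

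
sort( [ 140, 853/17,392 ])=[853/17 , 140,  392 ]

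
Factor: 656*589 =2^4*19^1*31^1*41^1 =386384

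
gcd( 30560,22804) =4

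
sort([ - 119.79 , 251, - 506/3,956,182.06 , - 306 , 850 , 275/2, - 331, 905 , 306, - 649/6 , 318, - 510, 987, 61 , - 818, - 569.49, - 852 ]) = [-852,-818, - 569.49, - 510,-331, - 306, - 506/3, - 119.79, - 649/6,61 , 275/2, 182.06, 251,306, 318,850, 905,956 , 987]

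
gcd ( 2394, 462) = 42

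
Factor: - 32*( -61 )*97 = 189344  =  2^5*61^1* 97^1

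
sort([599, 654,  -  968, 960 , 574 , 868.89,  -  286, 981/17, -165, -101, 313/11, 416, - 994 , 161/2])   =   [ - 994,-968, - 286,  -  165,-101, 313/11,981/17 , 161/2, 416,574 , 599, 654,868.89, 960]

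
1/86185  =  1/86185=0.00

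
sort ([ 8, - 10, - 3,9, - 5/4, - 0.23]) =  [ - 10, - 3, - 5/4, - 0.23, 8, 9]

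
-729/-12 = 60+3/4 = 60.75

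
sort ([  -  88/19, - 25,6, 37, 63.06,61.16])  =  [-25, - 88/19, 6, 37,61.16,63.06]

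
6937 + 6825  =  13762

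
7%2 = 1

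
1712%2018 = 1712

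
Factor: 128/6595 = 2^7*5^ ( - 1 )*1319^ ( - 1)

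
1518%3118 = 1518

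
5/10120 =1/2024=0.00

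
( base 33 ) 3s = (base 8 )177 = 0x7f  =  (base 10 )127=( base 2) 1111111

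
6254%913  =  776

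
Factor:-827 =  - 827^1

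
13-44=  -  31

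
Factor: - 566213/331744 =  - 2^( - 5) * 7^( - 1 )  *1481^(-1 )*566213^1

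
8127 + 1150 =9277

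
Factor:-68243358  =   - 2^1*3^1*11373893^1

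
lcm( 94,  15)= 1410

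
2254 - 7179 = - 4925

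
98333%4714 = 4053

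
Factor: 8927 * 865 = 5^1*79^1*113^1 * 173^1 = 7721855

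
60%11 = 5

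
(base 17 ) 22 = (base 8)44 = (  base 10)36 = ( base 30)16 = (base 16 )24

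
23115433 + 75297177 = 98412610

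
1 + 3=4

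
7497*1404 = 10525788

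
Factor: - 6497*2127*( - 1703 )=23533959657 = 3^1*13^1 *73^1*89^1*131^1*709^1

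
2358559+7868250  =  10226809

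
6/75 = 2/25 = 0.08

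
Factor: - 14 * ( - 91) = 2^1*7^2*13^1  =  1274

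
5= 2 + 3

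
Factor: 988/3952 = 2^( - 2 ) = 1/4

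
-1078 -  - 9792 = 8714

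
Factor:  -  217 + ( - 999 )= -2^6*19^1= -1216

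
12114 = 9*1346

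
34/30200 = 17/15100 = 0.00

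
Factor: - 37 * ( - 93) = 3^1*31^1*37^1 = 3441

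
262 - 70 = 192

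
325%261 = 64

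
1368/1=1368 = 1368.00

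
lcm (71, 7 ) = 497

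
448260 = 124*3615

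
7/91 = 1/13 = 0.08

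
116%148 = 116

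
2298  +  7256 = 9554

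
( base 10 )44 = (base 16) 2c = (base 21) 22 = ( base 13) 35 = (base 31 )1D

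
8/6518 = 4/3259 = 0.00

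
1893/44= 43 +1/44 = 43.02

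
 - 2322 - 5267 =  - 7589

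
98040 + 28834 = 126874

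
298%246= 52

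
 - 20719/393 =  -53  +  110/393 = - 52.72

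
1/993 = 1/993 = 0.00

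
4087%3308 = 779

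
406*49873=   20248438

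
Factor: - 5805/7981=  - 3^3*5^1*23^( - 1)*43^1*347^(-1 )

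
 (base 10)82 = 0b1010010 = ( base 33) 2G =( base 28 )2Q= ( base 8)122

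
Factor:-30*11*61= - 2^1 * 3^1*5^1*11^1*61^1= - 20130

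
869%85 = 19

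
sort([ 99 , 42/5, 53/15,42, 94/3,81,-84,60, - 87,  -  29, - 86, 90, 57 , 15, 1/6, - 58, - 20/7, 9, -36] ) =[ - 87,-86, - 84, - 58,  -  36,-29, - 20/7, 1/6, 53/15,42/5, 9, 15, 94/3,42, 57,60,  81, 90, 99]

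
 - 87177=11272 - 98449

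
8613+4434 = 13047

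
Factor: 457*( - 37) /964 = - 16909/964 = -2^( - 2 )*37^1*241^( - 1 ) * 457^1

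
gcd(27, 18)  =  9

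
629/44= 629/44 = 14.30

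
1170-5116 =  - 3946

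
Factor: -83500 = -2^2*5^3*167^1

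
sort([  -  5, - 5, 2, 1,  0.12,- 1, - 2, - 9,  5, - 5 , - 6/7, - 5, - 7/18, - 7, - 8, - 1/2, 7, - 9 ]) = [ - 9, - 9, - 8 , - 7,-5,-5, - 5, - 5, - 2, - 1,-6/7, - 1/2 , - 7/18, 0.12, 1,2, 5, 7 ]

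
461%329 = 132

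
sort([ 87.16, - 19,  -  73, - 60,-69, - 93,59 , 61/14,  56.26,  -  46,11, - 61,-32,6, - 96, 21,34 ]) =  [ - 96, - 93, - 73,  -  69,  -  61 ,  -  60, - 46, - 32, - 19,61/14,6, 11,21,  34,56.26, 59, 87.16 ] 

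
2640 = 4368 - 1728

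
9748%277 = 53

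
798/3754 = 399/1877 = 0.21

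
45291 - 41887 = 3404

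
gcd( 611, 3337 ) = 47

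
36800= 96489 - 59689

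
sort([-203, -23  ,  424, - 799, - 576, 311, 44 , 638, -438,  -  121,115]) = [ - 799, - 576, - 438, - 203 , - 121,-23,44, 115, 311, 424,638]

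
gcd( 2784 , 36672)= 96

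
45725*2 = 91450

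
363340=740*491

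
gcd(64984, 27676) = 4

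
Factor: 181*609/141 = 36743/47  =  7^1*29^1*47^(-1)*181^1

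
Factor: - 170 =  - 2^1*5^1*17^1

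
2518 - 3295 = -777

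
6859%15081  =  6859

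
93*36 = 3348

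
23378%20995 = 2383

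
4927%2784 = 2143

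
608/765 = 608/765=0.79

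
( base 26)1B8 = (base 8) 1712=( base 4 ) 33022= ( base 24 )1GA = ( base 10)970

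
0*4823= 0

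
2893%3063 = 2893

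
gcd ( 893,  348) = 1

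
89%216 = 89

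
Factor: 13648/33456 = 3^( - 1 )*17^(  -  1) * 41^(-1)*853^1 = 853/2091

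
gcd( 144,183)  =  3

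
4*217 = 868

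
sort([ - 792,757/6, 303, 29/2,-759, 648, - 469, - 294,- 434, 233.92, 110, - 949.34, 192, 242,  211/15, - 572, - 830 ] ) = [ - 949.34,-830 , - 792, - 759, - 572,-469,  -  434, - 294, 211/15,29/2, 110, 757/6,  192,233.92,242, 303, 648 ]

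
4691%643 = 190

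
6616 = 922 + 5694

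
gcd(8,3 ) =1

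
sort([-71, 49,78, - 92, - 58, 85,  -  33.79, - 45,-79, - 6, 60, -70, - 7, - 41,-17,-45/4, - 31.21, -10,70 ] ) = [ - 92,-79, - 71, - 70,-58, -45 ,-41 ,-33.79,-31.21, - 17, - 45/4, - 10, - 7, - 6,49, 60, 70, 78,85]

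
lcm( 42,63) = 126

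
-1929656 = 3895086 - 5824742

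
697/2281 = 697/2281 = 0.31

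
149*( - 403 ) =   -  60047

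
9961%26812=9961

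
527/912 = 527/912 = 0.58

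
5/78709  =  5/78709   =  0.00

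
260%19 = 13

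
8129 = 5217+2912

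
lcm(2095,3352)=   16760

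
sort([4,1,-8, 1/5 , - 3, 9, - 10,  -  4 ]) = [-10, - 8, - 4,-3,1/5 , 1 , 4,9 ] 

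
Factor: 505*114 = 57570  =  2^1*3^1 *5^1*19^1*101^1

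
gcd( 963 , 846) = 9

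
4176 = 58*72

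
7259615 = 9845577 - 2585962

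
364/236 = 1 + 32/59 = 1.54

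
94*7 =658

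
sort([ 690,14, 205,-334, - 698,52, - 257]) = [ - 698,  -  334, - 257, 14,  52 , 205,690]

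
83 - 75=8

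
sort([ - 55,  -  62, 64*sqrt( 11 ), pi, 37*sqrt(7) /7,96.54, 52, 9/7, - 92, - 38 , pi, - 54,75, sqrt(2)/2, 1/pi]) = [ - 92,  -  62, - 55, - 54,- 38,1/pi , sqrt( 2 )/2, 9/7,pi  ,  pi, 37*sqrt( 7 ) /7 , 52, 75, 96.54, 64 * sqrt( 11)]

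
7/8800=7/8800 = 0.00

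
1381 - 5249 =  - 3868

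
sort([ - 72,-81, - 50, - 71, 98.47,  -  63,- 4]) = [ - 81, - 72,  -  71,  -  63 , - 50, - 4, 98.47]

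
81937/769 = 81937/769 = 106.55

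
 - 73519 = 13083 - 86602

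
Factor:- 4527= - 3^2*503^1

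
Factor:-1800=- 2^3*3^2*5^2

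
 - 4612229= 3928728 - 8540957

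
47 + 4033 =4080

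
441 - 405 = 36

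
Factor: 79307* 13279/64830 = 1053117653/64830 = 2^( - 1)*3^( - 1 )*5^ (  -  1)*7^2*71^1*271^1 *1117^1*2161^( - 1)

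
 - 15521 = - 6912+-8609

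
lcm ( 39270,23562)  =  117810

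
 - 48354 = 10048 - 58402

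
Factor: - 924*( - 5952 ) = 2^8*3^2*7^1*11^1*31^1 = 5499648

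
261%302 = 261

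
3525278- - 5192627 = 8717905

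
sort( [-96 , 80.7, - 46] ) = [  -  96 ,- 46,  80.7 ] 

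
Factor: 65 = 5^1*13^1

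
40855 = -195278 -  - 236133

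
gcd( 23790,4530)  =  30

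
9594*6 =57564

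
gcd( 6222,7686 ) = 366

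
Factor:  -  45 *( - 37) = 1665 = 3^2*5^1*37^1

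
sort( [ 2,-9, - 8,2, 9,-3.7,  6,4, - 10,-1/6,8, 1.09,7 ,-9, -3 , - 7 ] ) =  [-10,-9,-9, - 8,-7,-3.7, -3,-1/6,1.09, 2,  2,4,6, 7,  8, 9 ] 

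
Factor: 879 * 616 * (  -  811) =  - 2^3 * 3^1*7^1*11^1 * 293^1*811^1 = - 439127304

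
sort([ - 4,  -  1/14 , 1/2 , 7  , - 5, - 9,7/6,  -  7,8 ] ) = [ - 9, - 7, - 5, - 4, - 1/14,1/2,7/6,7,8 ] 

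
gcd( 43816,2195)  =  1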